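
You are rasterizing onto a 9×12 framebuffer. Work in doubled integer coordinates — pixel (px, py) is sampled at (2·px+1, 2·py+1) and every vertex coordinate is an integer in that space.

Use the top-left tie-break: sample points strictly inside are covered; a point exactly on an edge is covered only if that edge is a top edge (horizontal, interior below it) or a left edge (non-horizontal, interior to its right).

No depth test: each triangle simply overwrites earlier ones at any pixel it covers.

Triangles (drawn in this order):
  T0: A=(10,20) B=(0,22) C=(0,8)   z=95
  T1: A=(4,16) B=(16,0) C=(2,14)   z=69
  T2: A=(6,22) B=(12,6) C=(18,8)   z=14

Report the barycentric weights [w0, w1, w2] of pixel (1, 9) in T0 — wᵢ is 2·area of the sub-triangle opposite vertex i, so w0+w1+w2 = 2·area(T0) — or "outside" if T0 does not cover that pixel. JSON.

T0:
  2·area = 140
  edge (10, 20)→(0, 22): d=(-10,2) right/bottom  bias=-1
  edge (0, 22)→(0, 8): d=(0,-14) top-left  bias=+0
  edge (0, 8)→(10, 20): d=(10,12) right/bottom  bias=-1
    (0,5)@(1, 11): e=[108,14,18] → #
    (1,5)@(3, 11): e=[104,42,-6] → ·
    (0,6)@(1, 13): e=[88,14,38] → #
    (1,6)@(3, 13): e=[84,42,14] → #
    (2,6)@(5, 13): e=[80,70,-10] → ·
    (0,7)@(1, 15): e=[68,14,58] → #
    (2,7)@(5, 15): e=[60,70,10] → #
    (3,7)@(7, 15): e=[56,98,-14] → ·
    (0,8)@(1, 17): e=[48,14,78] → #
    (3,8)@(7, 17): e=[36,98,6] → #
    (4,8)@(9, 17): e=[32,126,-18] → ·
    (0,9)@(1, 19): e=[28,14,98] → #
    (7,9)@(15, 19): e=[0,210,-70] → ·  [on edge]
    (2,10)@(5, 21): e=[0,70,70] → ·  [on edge]
  covered (17 px):
    · · · · · · · · ·
    · · · · · · · · ·
    · · · · · · · · ·
    · · · · · · · · ·
    · · · · · · · · ·
    # · · · · · · · ·
    # # · · · · · · ·
    # # # · · · · · ·
    # # # # · · · · ·
    # # # # # · · · ·
    # # · · · · · · ·
    · · · · · · · · ·
T1:
  2·area = 56  (B↔C swapped to make it positive)
  edge (4, 16)→(2, 14): d=(-2,-2) top-left  bias=+0
  edge (2, 14)→(16, 0): d=(14,-14) top-left  bias=+0
  edge (16, 0)→(4, 16): d=(-12,16) right/bottom  bias=-1
    (7,0)@(15, 1): e=[52,0,4] → #  [on edge]
    (8,0)@(17, 1): e=[56,28,-28] → ·
    (6,1)@(13, 3): e=[44,0,12] → #  [on edge]
    (7,1)@(15, 3): e=[48,28,-20] → ·
    (5,2)@(11, 5): e=[36,0,20] → #  [on edge]
    (6,2)@(13, 5): e=[40,28,-12] → ·
    (4,3)@(9, 7): e=[28,0,28] → #  [on edge]
    (5,3)@(11, 7): e=[32,28,-4] → ·
    (3,4)@(7, 9): e=[20,0,36] → #  [on edge]
    (5,4)@(11, 9): e=[28,56,-28] → ·
    (2,5)@(5, 11): e=[12,0,44] → #  [on edge]
    (4,5)@(9, 11): e=[20,56,-20] → ·
    (0,6)@(1, 13): e=[0,-28,84] → ·  [on edge]
    (1,6)@(3, 13): e=[4,0,52] → #  [on edge]
    (0,7)@(1, 15): e=[-4,0,60] → ·  [on edge]
    (1,7)@(3, 15): e=[0,28,28] → #  [on edge]
    (2,8)@(5, 17): e=[0,84,-28] → ·  [on edge]
    (3,9)@(7, 19): e=[0,140,-84] → ·  [on edge]
    (4,10)@(9, 21): e=[0,196,-140] → ·  [on edge]
    (5,11)@(11, 23): e=[0,252,-196] → ·  [on edge]
  covered (11 px):
    · · · · · · · # ·
    · · · · · · # · ·
    · · · · · # · · ·
    · · · · # · · · ·
    · · · # # · · · ·
    · · # # · · · · ·
    · # # · · · · · ·
    · # · · · · · · ·
    · · · · · · · · ·
    · · · · · · · · ·
    · · · · · · · · ·
    · · · · · · · · ·
T2:
  2·area = 108
  edge (6, 22)→(12, 6): d=(6,-16) top-left  bias=+0
  edge (12, 6)→(18, 8): d=(6,2) right/bottom  bias=-1
  edge (18, 8)→(6, 22): d=(-12,14) right/bottom  bias=-1
    (1,1)@(3, 3): e=[-162,0,270] → ·  [on edge]
    (4,2)@(9, 5): e=[-54,0,162] → ·  [on edge]
    (6,3)@(13, 7): e=[22,4,82] → #
    (7,3)@(15, 7): e=[54,0,54] → ·  [on edge]
    (5,4)@(11, 9): e=[2,20,86] → #
    (7,4)@(15, 9): e=[66,12,30] → #
    (8,4)@(17, 9): e=[98,8,2] → #
    (5,5)@(11, 11): e=[14,32,62] → #
    (8,5)@(17, 11): e=[110,20,-22] → ·
    (5,6)@(11, 13): e=[26,44,38] → #
    (7,6)@(15, 13): e=[90,36,-18] → ·
    (4,7)@(9, 15): e=[6,60,42] → #
  covered (13 px):
    · · · · · · · · ·
    · · · · · · · · ·
    · · · · · · · · ·
    · · · · · · # · ·
    · · · · · # # # #
    · · · · · # # # ·
    · · · · · # # · ·
    · · · · # # · · ·
    · · · · # · · · ·
    · · · · · · · · ·
    · · · · · · · · ·
    · · · · · · · · ·

Final: [42,74,24]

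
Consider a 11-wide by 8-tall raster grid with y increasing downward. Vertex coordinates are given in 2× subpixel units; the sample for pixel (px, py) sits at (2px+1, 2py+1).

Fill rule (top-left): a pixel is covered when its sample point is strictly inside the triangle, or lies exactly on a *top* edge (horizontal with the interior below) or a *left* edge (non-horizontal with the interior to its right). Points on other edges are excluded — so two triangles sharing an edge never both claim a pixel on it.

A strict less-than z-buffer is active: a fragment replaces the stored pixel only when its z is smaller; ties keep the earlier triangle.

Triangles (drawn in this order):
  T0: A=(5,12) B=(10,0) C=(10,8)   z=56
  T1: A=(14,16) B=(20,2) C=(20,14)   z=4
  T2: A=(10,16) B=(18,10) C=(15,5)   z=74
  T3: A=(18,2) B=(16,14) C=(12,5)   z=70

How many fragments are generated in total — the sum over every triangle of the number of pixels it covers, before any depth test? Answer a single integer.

T0:
  2·area = 40
  edge (5, 12)→(10, 0): d=(5,-12) top-left  bias=+0
  edge (10, 0)→(10, 8): d=(0,8) right/bottom  bias=-1
  edge (10, 8)→(5, 12): d=(-5,4) right/bottom  bias=-1
    (4,1)@(9, 3): e=[3,8,29] → █
    (5,1)@(11, 3): e=[27,-8,21] → ·
    (4,2)@(9, 5): e=[13,8,19] → █
    (5,2)@(11, 5): e=[37,-8,11] → ·
    (4,3)@(9, 7): e=[23,8,9] → █
    (5,3)@(11, 7): e=[47,-8,1] → ·
    (3,4)@(7, 9): e=[9,24,7] → █
    (4,4)@(9, 9): e=[33,8,-1] → ·
    (3,5)@(7, 11): e=[19,24,-3] → ·
  covered (4 px):
    · · · · · · · · · · ·
    · · · · █ · · · · · ·
    · · · · █ · · · · · ·
    · · · · █ · · · · · ·
    · · · █ · · · · · · ·
    · · · · · · · · · · ·
    · · · · · · · · · · ·
    · · · · · · · · · · ·
T1:
  2·area = 72
  edge (14, 16)→(20, 2): d=(6,-14) top-left  bias=+0
  edge (20, 2)→(20, 14): d=(0,12) right/bottom  bias=-1
  edge (20, 14)→(14, 16): d=(-6,2) right/bottom  bias=-1
    (9,2)@(19, 5): e=[4,12,56] → █
    (10,2)@(21, 5): e=[32,-12,52] → ·
    (9,3)@(19, 7): e=[16,12,44] → █
    (10,3)@(21, 7): e=[44,-12,40] → ·
    (8,4)@(17, 9): e=[0,36,36] → █  [on edge]
    (10,4)@(21, 9): e=[56,-12,28] → ·
    (8,5)@(17, 11): e=[12,36,24] → █
    (10,5)@(21, 11): e=[68,-12,16] → ·
    (8,6)@(17, 13): e=[24,36,12] → █
    (10,6)@(21, 13): e=[80,-12,4] → ·
    (7,7)@(15, 15): e=[8,60,4] → █
    (8,7)@(17, 15): e=[36,36,0] → ·  [on edge]
  covered (9 px):
    · · · · · · · · · · ·
    · · · · · · · · · · ·
    · · · · · · · · · █ ·
    · · · · · · · · · █ ·
    · · · · · · · · █ █ ·
    · · · · · · · · █ █ ·
    · · · · · · · · █ █ ·
    · · · · · · · █ · · ·
T2:
  2·area = 58  (B↔C swapped to make it positive)
  edge (10, 16)→(15, 5): d=(5,-11) top-left  bias=+0
  edge (15, 5)→(18, 10): d=(3,5) right/bottom  bias=-1
  edge (18, 10)→(10, 16): d=(-8,6) right/bottom  bias=-1
    (7,2)@(15, 5): e=[0,0,58] → ·  [on edge]
    (7,3)@(15, 7): e=[10,6,42] → █
    (8,3)@(17, 7): e=[32,-4,30] → ·
    (7,4)@(15, 9): e=[20,12,26] → █
    (8,4)@(17, 9): e=[42,2,14] → █
    (9,4)@(19, 9): e=[64,-8,2] → ·
    (6,5)@(13, 11): e=[8,28,22] → █
    (8,5)@(17, 11): e=[52,8,-2] → ·
    (6,6)@(13, 13): e=[18,34,6] → █
    (7,6)@(15, 13): e=[40,24,-6] → ·
    (5,7)@(11, 15): e=[6,50,2] → █
    (6,7)@(13, 15): e=[28,40,-10] → ·
    (10,7)@(21, 15): e=[116,0,-58] → ·  [on edge]
  covered (7 px):
    · · · · · · · · · · ·
    · · · · · · · · · · ·
    · · · · · · · · · · ·
    · · · · · · · █ · · ·
    · · · · · · · █ █ · ·
    · · · · · · █ █ · · ·
    · · · · · · █ · · · ·
    · · · · · █ · · · · ·
T3:
  2·area = 66
  edge (18, 2)→(16, 14): d=(-2,12) right/bottom  bias=-1
  edge (16, 14)→(12, 5): d=(-4,-9) top-left  bias=+0
  edge (12, 5)→(18, 2): d=(6,-3) top-left  bias=+0
    (8,1)@(17, 3): e=[10,53,3] → █
    (9,1)@(19, 3): e=[-14,71,9] → ·
    (6,2)@(13, 5): e=[54,9,3] → █
    (7,2)@(15, 5): e=[30,27,9] → █
    (9,2)@(19, 5): e=[-18,63,21] → ·
    (6,3)@(13, 7): e=[50,1,15] → █
    (9,3)@(19, 7): e=[-22,55,33] → ·
    (6,4)@(13, 9): e=[46,-7,27] → ·
    (7,4)@(15, 9): e=[22,11,33] → █
    (8,4)@(17, 9): e=[-2,29,39] → ·
    (7,5)@(15, 11): e=[18,3,45] → █
    (8,5)@(17, 11): e=[-6,21,51] → ·
  covered (9 px):
    · · · · · · · · · · ·
    · · · · · · · · █ · ·
    · · · · · · █ █ █ · ·
    · · · · · · █ █ █ · ·
    · · · · · · · █ · · ·
    · · · · · · · █ · · ·
    · · · · · · · · · · ·
    · · · · · · · · · · ·

Final: 29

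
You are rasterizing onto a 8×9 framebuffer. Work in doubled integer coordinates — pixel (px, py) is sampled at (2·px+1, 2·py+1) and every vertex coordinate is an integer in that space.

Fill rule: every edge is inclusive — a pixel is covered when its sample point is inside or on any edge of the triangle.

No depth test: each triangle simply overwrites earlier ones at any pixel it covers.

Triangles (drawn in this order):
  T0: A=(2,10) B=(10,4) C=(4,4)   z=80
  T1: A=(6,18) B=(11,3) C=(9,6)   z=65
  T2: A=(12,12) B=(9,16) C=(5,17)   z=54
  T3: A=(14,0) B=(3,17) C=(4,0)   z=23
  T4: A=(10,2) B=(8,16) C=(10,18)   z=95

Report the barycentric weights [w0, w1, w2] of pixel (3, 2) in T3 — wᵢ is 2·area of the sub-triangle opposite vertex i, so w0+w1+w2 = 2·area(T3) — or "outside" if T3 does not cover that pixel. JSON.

T0:
  2·area = 36  (B↔C swapped to make it positive)
  edge (2, 10)→(4, 4): d=(2,-6) inclusive
  edge (4, 4)→(10, 4): d=(6,0) inclusive
  edge (10, 4)→(2, 10): d=(-8,6) inclusive
    (2,0)@(5, 1): e=[0,-18,54] → ·  [on edge]
    (2,2)@(5, 5): e=[8,6,22] → #
    (3,2)@(7, 5): e=[20,6,10] → #
    (4,2)@(9, 5): e=[32,6,-2] → ·
    (1,3)@(3, 7): e=[0,18,18] → #  [on edge]
    (3,3)@(7, 7): e=[24,18,-6] → ·
    (1,4)@(3, 9): e=[4,30,2] → #
    (2,4)@(5, 9): e=[16,30,-10] → ·
    (1,5)@(3, 11): e=[8,42,-14] → ·
    (0,6)@(1, 13): e=[0,54,-18] → ·  [on edge]
  covered (5 px):
    · · · · · · · ·
    · · · · · · · ·
    · · # # · · · ·
    · # # · · · · ·
    · # · · · · · ·
    · · · · · · · ·
    · · · · · · · ·
    · · · · · · · ·
    · · · · · · · ·
T1:
  2·area = 15  (B↔C swapped to make it positive)
  edge (6, 18)→(9, 6): d=(3,-12) inclusive
  edge (9, 6)→(11, 3): d=(2,-3) inclusive
  edge (11, 3)→(6, 18): d=(-5,15) inclusive
    (5,1)@(11, 3): e=[15,0,0] → #  [on edge]
    (6,1)@(13, 3): e=[39,6,-30] → ·
    (5,2)@(11, 5): e=[21,4,-10] → ·
    (4,3)@(9, 7): e=[3,2,10] → #
    (5,3)@(11, 7): e=[27,8,-20] → ·
    (3,4)@(7, 9): e=[-15,0,30] → ·  [on edge]
    (4,4)@(9, 9): e=[9,6,0] → #  [on edge]
    (5,4)@(11, 9): e=[33,12,-30] → ·
    (4,5)@(9, 11): e=[15,10,-10] → ·
    (1,7)@(3, 15): e=[-45,0,60] → ·  [on edge]
    (3,7)@(7, 15): e=[3,12,0] → #  [on edge]
    (4,7)@(9, 15): e=[27,18,-30] → ·
  covered (4 px):
    · · · · · · · ·
    · · · · · # · ·
    · · · · · · · ·
    · · · · # · · ·
    · · · · # · · ·
    · · · · · · · ·
    · · · · · · · ·
    · · · # · · · ·
    · · · · · · · ·
T2:
  2·area = 13
  edge (12, 12)→(9, 16): d=(-3,4) inclusive
  edge (9, 16)→(5, 17): d=(-4,1) inclusive
  edge (5, 17)→(12, 12): d=(7,-5) inclusive
    (5,6)@(11, 13): e=[1,10,2] → #
    (6,6)@(13, 13): e=[-7,8,12] → ·
    (4,7)@(9, 15): e=[3,4,6] → #
    (5,7)@(11, 15): e=[-5,2,16] → ·
    (6,7)@(13, 15): e=[-13,0,26] → ·  [on edge]
    (2,8)@(5, 17): e=[13,0,0] → #  [on edge]
    (3,8)@(7, 17): e=[5,-2,10] → ·
    (4,8)@(9, 17): e=[-3,-4,20] → ·
  covered (3 px):
    · · · · · · · ·
    · · · · · · · ·
    · · · · · · · ·
    · · · · · · · ·
    · · · · · · · ·
    · · · · · · · ·
    · · · · · # · ·
    · · · · # · · ·
    · · # · · · · ·
T3:
  2·area = 170
  edge (14, 0)→(3, 17): d=(-11,17) inclusive
  edge (3, 17)→(4, 0): d=(1,-17) inclusive
  edge (4, 0)→(14, 0): d=(10,0) inclusive
    (2,0)@(5, 1): e=[142,18,10] → #
    (3,0)@(7, 1): e=[108,52,10] → #
    (4,0)@(9, 1): e=[74,86,10] → #
    (5,0)@(11, 1): e=[40,120,10] → #
    (6,0)@(13, 1): e=[6,154,10] → #
    (7,0)@(15, 1): e=[-28,188,10] → ·
    (2,1)@(5, 3): e=[120,20,30] → #
    (6,1)@(13, 3): e=[-16,156,30] → ·
    (2,2)@(5, 5): e=[98,22,50] → #
    (5,2)@(11, 5): e=[-4,124,50] → ·
    (2,3)@(5, 7): e=[76,24,70] → #
    (5,3)@(11, 7): e=[-26,126,70] → ·
    (1,8)@(3, 17): e=[0,0,170] → #  [on edge]
  covered (20 px):
    · · # # # # # ·
    · · # # # # · ·
    · · # # # · · ·
    · · # # # · · ·
    · · # # · · · ·
    · · # · · · · ·
    · · # · · · · ·
    · · · · · · · ·
    · # · · · · · ·
T4:
  2·area = 32  (B↔C swapped to make it positive)
  edge (10, 2)→(10, 18): d=(0,16) inclusive
  edge (10, 18)→(8, 16): d=(-2,-2) inclusive
  edge (8, 16)→(10, 2): d=(2,-14) inclusive
    (0,4)@(1, 9): e=[144,0,-112] → ·  [on edge]
    (4,4)@(9, 9): e=[16,16,0] → #  [on edge]
    (5,4)@(11, 9): e=[-16,20,28] → ·
    (1,5)@(3, 11): e=[112,0,-80] → ·  [on edge]
    (4,5)@(9, 11): e=[16,12,4] → #
    (5,5)@(11, 11): e=[-16,16,32] → ·
    (2,6)@(5, 13): e=[80,0,-48] → ·  [on edge]
    (4,6)@(9, 13): e=[16,8,8] → #
    (5,6)@(11, 13): e=[-16,12,36] → ·
    (3,7)@(7, 15): e=[48,0,-16] → ·  [on edge]
    (4,7)@(9, 15): e=[16,4,12] → #
    (5,7)@(11, 15): e=[-16,8,40] → ·
    (4,8)@(9, 17): e=[16,0,16] → #  [on edge]
  covered (5 px):
    · · · · · · · ·
    · · · · · · · ·
    · · · · · · · ·
    · · · · · · · ·
    · · · · # · · ·
    · · · · # · · ·
    · · · · # · · ·
    · · · · # · · ·
    · · · · # · · ·

Result: [56,50,64]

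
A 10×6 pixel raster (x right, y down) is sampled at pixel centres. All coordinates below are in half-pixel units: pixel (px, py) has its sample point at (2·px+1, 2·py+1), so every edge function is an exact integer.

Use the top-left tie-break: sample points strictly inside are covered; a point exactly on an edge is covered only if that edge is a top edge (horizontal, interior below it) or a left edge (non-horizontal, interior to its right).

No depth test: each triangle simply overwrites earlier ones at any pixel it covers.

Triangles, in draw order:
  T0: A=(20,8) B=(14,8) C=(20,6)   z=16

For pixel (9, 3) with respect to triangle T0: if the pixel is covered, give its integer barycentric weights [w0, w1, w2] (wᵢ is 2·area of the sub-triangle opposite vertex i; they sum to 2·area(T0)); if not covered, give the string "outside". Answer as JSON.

T0:
  2·area = 12
  edge (20, 8)→(14, 8): d=(-6,0) right/bottom  bias=-1
  edge (14, 8)→(20, 6): d=(6,-2) top-left  bias=+0
  edge (20, 6)→(20, 8): d=(0,2) right/bottom  bias=-1
    (8,3)@(17, 7): e=[6,0,6] → #  [on edge]
    (9,3)@(19, 7): e=[6,4,2] → #
    (5,4)@(11, 9): e=[-6,0,18] → ·  [on edge]
    (8,4)@(17, 9): e=[-6,12,6] → ·
    (9,4)@(19, 9): e=[-6,16,2] → ·
    (2,5)@(5, 11): e=[-18,0,30] → ·  [on edge]
  covered (2 px):
    · · · · · · · · · ·
    · · · · · · · · · ·
    · · · · · · · · · ·
    · · · · · · · · # #
    · · · · · · · · · ·
    · · · · · · · · · ·

Result: [4,2,6]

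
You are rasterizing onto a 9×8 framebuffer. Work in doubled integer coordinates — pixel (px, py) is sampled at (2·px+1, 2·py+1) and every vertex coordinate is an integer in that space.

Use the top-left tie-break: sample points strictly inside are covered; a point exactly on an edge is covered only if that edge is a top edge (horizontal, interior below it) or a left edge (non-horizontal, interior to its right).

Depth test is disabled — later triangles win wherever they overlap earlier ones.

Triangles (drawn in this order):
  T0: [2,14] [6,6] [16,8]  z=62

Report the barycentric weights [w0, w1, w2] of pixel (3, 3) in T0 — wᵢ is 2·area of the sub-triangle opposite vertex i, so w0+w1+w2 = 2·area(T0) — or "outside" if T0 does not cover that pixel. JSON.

T0:
  2·area = 88
  edge (2, 14)→(6, 6): d=(4,-8) top-left  bias=+0
  edge (6, 6)→(16, 8): d=(10,2) right/bottom  bias=-1
  edge (16, 8)→(2, 14): d=(-14,6) right/bottom  bias=-1
    (0,2)@(1, 5): e=[-44,0,132] → ·  [on edge]
    (3,3)@(7, 7): e=[12,8,68] → █
    (4,3)@(9, 7): e=[28,4,56] → █
    (5,3)@(11, 7): e=[44,0,44] → ·  [on edge]
    (2,4)@(5, 9): e=[4,32,52] → █
    (5,4)@(11, 9): e=[52,20,16] → █
    (6,4)@(13, 9): e=[68,16,4] → █
    (7,4)@(15, 9): e=[84,12,-8] → ·
    (2,5)@(5, 11): e=[12,52,24] → █
    (4,5)@(9, 11): e=[44,44,0] → ·  [on edge]
    (5,5)@(11, 11): e=[60,40,-12] → ·
    (6,5)@(13, 11): e=[76,36,-24] → ·
  covered (10 px):
    · · · · · · · · ·
    · · · · · · · · ·
    · · · · · · · · ·
    · · · █ █ · · · ·
    · · █ █ █ █ █ · ·
    · · █ █ · · · · ·
    · █ · · · · · · ·
    · · · · · · · · ·

Final: [8,68,12]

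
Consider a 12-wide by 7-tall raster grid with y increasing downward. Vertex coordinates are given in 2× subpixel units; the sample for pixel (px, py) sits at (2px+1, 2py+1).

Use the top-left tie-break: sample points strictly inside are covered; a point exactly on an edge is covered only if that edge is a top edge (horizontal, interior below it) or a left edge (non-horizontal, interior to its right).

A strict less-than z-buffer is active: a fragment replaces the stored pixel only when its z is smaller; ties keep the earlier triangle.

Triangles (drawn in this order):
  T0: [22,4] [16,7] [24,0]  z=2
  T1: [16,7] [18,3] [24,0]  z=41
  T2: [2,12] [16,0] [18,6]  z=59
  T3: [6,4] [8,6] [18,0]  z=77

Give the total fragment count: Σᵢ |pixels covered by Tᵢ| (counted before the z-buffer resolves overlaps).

T0:
  2·area = 18
  edge (22, 4)→(16, 7): d=(-6,3) right/bottom  bias=-1
  edge (16, 7)→(24, 0): d=(8,-7) top-left  bias=+0
  edge (24, 0)→(22, 4): d=(-2,4) right/bottom  bias=-1
    (11,0)@(23, 1): e=[15,1,2] → #
    (10,1)@(21, 3): e=[9,3,6] → #
    (11,1)@(23, 3): e=[3,17,-2] → ·
    (9,2)@(19, 5): e=[3,5,10] → #
    (10,2)@(21, 5): e=[-3,19,2] → ·
    (9,3)@(19, 7): e=[-9,21,6] → ·
  covered (3 px):
    · · · · · · · · · · · #
    · · · · · · · · · · # ·
    · · · · · · · · · # · ·
    · · · · · · · · · · · ·
    · · · · · · · · · · · ·
    · · · · · · · · · · · ·
    · · · · · · · · · · · ·
T1:
  2·area = 18
  edge (16, 7)→(18, 3): d=(2,-4) top-left  bias=+0
  edge (18, 3)→(24, 0): d=(6,-3) top-left  bias=+0
  edge (24, 0)→(16, 7): d=(-8,7) right/bottom  bias=-1
    (9,0)@(19, 1): e=[0,-9,27] → ·  [on edge]
    (9,1)@(19, 3): e=[4,3,11] → #
    (10,1)@(21, 3): e=[12,9,-3] → ·
    (8,2)@(17, 5): e=[0,9,9] → #  [on edge]
    (9,2)@(19, 5): e=[8,15,-5] → ·
    (8,3)@(17, 7): e=[4,21,-7] → ·
    (7,4)@(15, 9): e=[0,27,-9] → ·  [on edge]
    (6,6)@(13, 13): e=[0,45,-27] → ·  [on edge]
  covered (2 px):
    · · · · · · · · · · · ·
    · · · · · · · · · # · ·
    · · · · · · · · # · · ·
    · · · · · · · · · · · ·
    · · · · · · · · · · · ·
    · · · · · · · · · · · ·
    · · · · · · · · · · · ·
T2:
  2·area = 108
  edge (2, 12)→(16, 0): d=(14,-12) top-left  bias=+0
  edge (16, 0)→(18, 6): d=(2,6) right/bottom  bias=-1
  edge (18, 6)→(2, 12): d=(-16,6) right/bottom  bias=-1
    (7,0)@(15, 1): e=[2,8,98] → #
    (8,0)@(17, 1): e=[26,-4,86] → ·
    (6,1)@(13, 3): e=[6,24,78] → #
    (8,1)@(17, 3): e=[54,0,54] → ·  [on edge]
    (5,2)@(11, 5): e=[10,40,58] → #
    (8,2)@(17, 5): e=[82,4,22] → #
    (9,2)@(19, 5): e=[106,-8,10] → ·
    (4,3)@(9, 7): e=[14,56,38] → #
    (8,3)@(17, 7): e=[110,8,-10] → ·
    (3,4)@(7, 9): e=[18,72,18] → #
    (5,4)@(11, 9): e=[66,48,-6] → ·
    (6,4)@(13, 9): e=[90,36,-18] → ·
    (9,4)@(19, 9): e=[162,0,-54] → ·  [on edge]
  covered (13 px):
    · · · · · · · # · · · ·
    · · · · · · # # · · · ·
    · · · · · # # # # · · ·
    · · · · # # # # · · · ·
    · · · # # · · · · · · ·
    · · · · · · · · · · · ·
    · · · · · · · · · · · ·
T3:
  2·area = 32  (B↔C swapped to make it positive)
  edge (6, 4)→(18, 0): d=(12,-4) top-left  bias=+0
  edge (18, 0)→(8, 6): d=(-10,6) right/bottom  bias=-1
  edge (8, 6)→(6, 4): d=(-2,-2) top-left  bias=+0
    (1,0)@(3, 1): e=[-48,80,0] → ·  [on edge]
    (7,0)@(15, 1): e=[0,8,24] → #  [on edge]
    (8,0)@(17, 1): e=[8,-4,28] → ·
    (2,1)@(5, 3): e=[-16,48,0] → ·  [on edge]
    (4,1)@(9, 3): e=[0,24,8] → #  [on edge]
    (5,1)@(11, 3): e=[8,12,12] → #
    (6,1)@(13, 3): e=[16,0,16] → ·  [on edge]
    (7,1)@(15, 3): e=[24,-12,20] → ·
    (1,2)@(3, 5): e=[0,40,-8] → ·  [on edge]
    (3,2)@(7, 5): e=[16,16,0] → #  [on edge]
    (5,2)@(11, 5): e=[32,-8,8] → ·
    (3,3)@(7, 7): e=[40,-4,-4] → ·
    (4,3)@(9, 7): e=[48,-16,0] → ·  [on edge]
    (1,4)@(3, 9): e=[48,0,-16] → ·  [on edge]
    (5,4)@(11, 9): e=[80,-48,0] → ·  [on edge]
    (6,5)@(13, 11): e=[112,-80,0] → ·  [on edge]
    (7,6)@(15, 13): e=[144,-112,0] → ·  [on edge]
  covered (5 px):
    · · · · · · · # · · · ·
    · · · · # # · · · · · ·
    · · · # # · · · · · · ·
    · · · · · · · · · · · ·
    · · · · · · · · · · · ·
    · · · · · · · · · · · ·
    · · · · · · · · · · · ·

Final: 23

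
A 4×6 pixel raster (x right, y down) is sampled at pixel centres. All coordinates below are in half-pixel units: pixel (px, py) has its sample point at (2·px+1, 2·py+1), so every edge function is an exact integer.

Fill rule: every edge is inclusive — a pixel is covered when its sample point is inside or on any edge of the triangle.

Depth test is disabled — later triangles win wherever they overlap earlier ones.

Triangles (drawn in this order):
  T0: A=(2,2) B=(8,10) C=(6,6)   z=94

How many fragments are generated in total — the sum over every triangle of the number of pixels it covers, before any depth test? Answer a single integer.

T0:
  2·area = 8  (B↔C swapped to make it positive)
  edge (2, 2)→(6, 6): d=(4,4) inclusive
  edge (6, 6)→(8, 10): d=(2,4) inclusive
  edge (8, 10)→(2, 2): d=(-6,-8) inclusive
    (0,0)@(1, 1): e=[0,10,-2] → .  [on edge]
    (1,1)@(3, 3): e=[0,6,2] → X  [on edge]
    (2,1)@(5, 3): e=[-8,-2,18] → .
    (1,2)@(3, 5): e=[8,10,-10] → .
    (2,2)@(5, 5): e=[0,2,6] → X  [on edge]
    (3,2)@(7, 5): e=[-8,-6,22] → .
    (2,3)@(5, 7): e=[8,6,-6] → .
    (3,3)@(7, 7): e=[0,-2,10] → .  [on edge]
  covered (2 px):
    . . . .
    . X . .
    . . X .
    . . . .
    . . . .
    . . . .

Result: 2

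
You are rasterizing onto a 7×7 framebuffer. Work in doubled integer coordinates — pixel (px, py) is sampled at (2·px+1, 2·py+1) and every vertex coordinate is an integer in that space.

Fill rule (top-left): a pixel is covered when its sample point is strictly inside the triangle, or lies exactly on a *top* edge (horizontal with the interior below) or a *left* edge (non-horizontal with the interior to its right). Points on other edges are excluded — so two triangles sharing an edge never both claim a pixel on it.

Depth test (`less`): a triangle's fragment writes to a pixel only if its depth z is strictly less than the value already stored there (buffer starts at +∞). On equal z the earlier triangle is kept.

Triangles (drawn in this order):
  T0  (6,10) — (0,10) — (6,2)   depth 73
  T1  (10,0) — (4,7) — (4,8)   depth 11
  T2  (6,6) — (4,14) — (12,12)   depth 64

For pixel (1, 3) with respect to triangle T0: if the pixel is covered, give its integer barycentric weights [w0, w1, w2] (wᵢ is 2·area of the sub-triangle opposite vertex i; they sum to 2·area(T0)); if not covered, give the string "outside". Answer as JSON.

T0:
  2·area = 48
  edge (6, 10)→(0, 10): d=(-6,0) right/bottom  bias=-1
  edge (0, 10)→(6, 2): d=(6,-8) top-left  bias=+0
  edge (6, 2)→(6, 10): d=(0,8) right/bottom  bias=-1
    (2,2)@(5, 5): e=[30,10,8] → X
    (3,2)@(7, 5): e=[30,26,-8] → .
    (1,3)@(3, 7): e=[18,6,24] → X
    (3,3)@(7, 7): e=[18,38,-8] → .
    (0,4)@(1, 9): e=[6,2,40] → X
    (3,4)@(7, 9): e=[6,50,-8] → .
    (0,5)@(1, 11): e=[-6,14,40] → .
    (1,5)@(3, 11): e=[-6,30,24] → .
    (2,5)@(5, 11): e=[-6,46,8] → .
  covered (6 px):
    . . . . . . .
    . . . . . . .
    . . X . . . .
    . X X . . . .
    X X X . . . .
    . . . . . . .
    . . . . . . .
T1:
  2·area = 6  (B↔C swapped to make it positive)
  edge (10, 0)→(4, 8): d=(-6,8) right/bottom  bias=-1
  edge (4, 8)→(4, 7): d=(0,-1) top-left  bias=+0
  edge (4, 7)→(10, 0): d=(6,-7) top-left  bias=+0
  covered (0 px):
    . . . . . . .
    . . . . . . .
    . . . . . . .
    . . . . . . .
    . . . . . . .
    . . . . . . .
    . . . . . . .
T2:
  2·area = 60  (B↔C swapped to make it positive)
  edge (6, 6)→(12, 12): d=(6,6) right/bottom  bias=-1
  edge (12, 12)→(4, 14): d=(-8,2) right/bottom  bias=-1
  edge (4, 14)→(6, 6): d=(2,-8) top-left  bias=+0
    (0,0)@(1, 1): e=[0,110,-50] → .  [on edge]
    (1,1)@(3, 3): e=[0,90,-30] → .  [on edge]
    (2,2)@(5, 5): e=[0,70,-10] → .  [on edge]
    (3,3)@(7, 7): e=[0,50,10] → .  [on edge]
    (3,4)@(7, 9): e=[12,34,14] → X
    (4,4)@(9, 9): e=[0,30,30] → .  [on edge]
    (2,5)@(5, 11): e=[36,22,2] → X
    (4,5)@(9, 11): e=[12,14,34] → X
    (5,5)@(11, 11): e=[0,10,50] → .  [on edge]
    (2,6)@(5, 13): e=[48,6,6] → X
    (4,6)@(9, 13): e=[24,-2,38] → .
    (6,6)@(13, 13): e=[0,-10,70] → .  [on edge]
  covered (6 px):
    . . . . . . .
    . . . . . . .
    . . . . . . .
    . . . . . . .
    . . . X . . .
    . . X X X . .
    . . X X . . .

Result: [6,24,18]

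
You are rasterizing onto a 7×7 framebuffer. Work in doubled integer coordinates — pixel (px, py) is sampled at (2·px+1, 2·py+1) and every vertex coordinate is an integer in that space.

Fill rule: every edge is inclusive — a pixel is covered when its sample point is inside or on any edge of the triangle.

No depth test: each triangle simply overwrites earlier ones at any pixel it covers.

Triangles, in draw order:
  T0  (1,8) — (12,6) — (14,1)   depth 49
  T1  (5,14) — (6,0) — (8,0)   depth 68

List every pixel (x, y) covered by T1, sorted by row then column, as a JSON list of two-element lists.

T0:
  2·area = 51  (B↔C swapped to make it positive)
  edge (1, 8)→(14, 1): d=(13,-7) inclusive
  edge (14, 1)→(12, 6): d=(-2,5) inclusive
  edge (12, 6)→(1, 8): d=(-11,2) inclusive
    (5,1)@(11, 3): e=[5,11,35] → X
    (6,1)@(13, 3): e=[19,1,31] → X
    (3,2)@(7, 5): e=[3,27,21] → X
    (4,2)@(9, 5): e=[17,17,17] → X
    (6,2)@(13, 5): e=[45,-3,9] → .
    (1,3)@(3, 7): e=[1,43,7] → X
    (2,3)@(5, 7): e=[15,33,3] → X
    (3,3)@(7, 7): e=[29,23,-1] → .
    (4,3)@(9, 7): e=[43,13,-5] → .
    (5,3)@(11, 7): e=[57,3,-9] → .
    (1,4)@(3, 9): e=[27,39,-15] → .
    (2,4)@(5, 9): e=[41,29,-19] → .
  covered (7 px):
    . . . . . . .
    . . . . . X X
    . . . X X X .
    . X X . . . .
    . . . . . . .
    . . . . . . .
    . . . . . . .
T1:
  2·area = 28
  edge (5, 14)→(6, 0): d=(1,-14) inclusive
  edge (6, 0)→(8, 0): d=(2,0) inclusive
  edge (8, 0)→(5, 14): d=(-3,14) inclusive
    (3,0)@(7, 1): e=[15,2,11] → X
    (4,0)@(9, 1): e=[43,2,-17] → .
    (3,1)@(7, 3): e=[17,6,5] → X
    (4,1)@(9, 3): e=[45,6,-23] → .
    (3,2)@(7, 5): e=[19,10,-1] → .
  covered (2 px):
    . . . X . . .
    . . . X . . .
    . . . . . . .
    . . . . . . .
    . . . . . . .
    . . . . . . .
    . . . . . . .

Result: [[3,0],[3,1]]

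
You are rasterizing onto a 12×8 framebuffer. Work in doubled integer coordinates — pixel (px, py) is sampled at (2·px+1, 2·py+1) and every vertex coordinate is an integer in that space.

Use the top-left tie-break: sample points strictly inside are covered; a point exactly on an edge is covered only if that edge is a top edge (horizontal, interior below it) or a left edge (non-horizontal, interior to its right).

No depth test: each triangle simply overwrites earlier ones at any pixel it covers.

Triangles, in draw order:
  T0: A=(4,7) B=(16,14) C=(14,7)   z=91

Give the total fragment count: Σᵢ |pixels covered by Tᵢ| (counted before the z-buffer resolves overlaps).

T0:
  2·area = 70  (B↔C swapped to make it positive)
  edge (4, 7)→(14, 7): d=(10,0) top-left  bias=+0
  edge (14, 7)→(16, 14): d=(2,7) right/bottom  bias=-1
  edge (16, 14)→(4, 7): d=(-12,-7) top-left  bias=+0
    (0,3)@(1, 7): e=[0,91,-21] → ·  [on edge]
    (1,3)@(3, 7): e=[0,77,-7] → ·  [on edge]
    (2,3)@(5, 7): e=[0,63,7] → █  [on edge]
    (3,3)@(7, 7): e=[0,49,21] → █  [on edge]
    (4,3)@(9, 7): e=[0,35,35] → █  [on edge]
    (5,3)@(11, 7): e=[0,21,49] → █  [on edge]
    (6,3)@(13, 7): e=[0,7,63] → █  [on edge]
    (7,3)@(15, 7): e=[0,-7,77] → ·  [on edge]
    (8,3)@(17, 7): e=[0,-21,91] → ·  [on edge]
    (9,3)@(19, 7): e=[0,-35,105] → ·  [on edge]
    (10,3)@(21, 7): e=[0,-49,119] → ·  [on edge]
    (11,3)@(23, 7): e=[0,-63,133] → ·  [on edge]
  covered (12 px):
    · · · · · · · · · · · ·
    · · · · · · · · · · · ·
    · · · · · · · · · · · ·
    · · █ █ █ █ █ · · · · ·
    · · · · █ █ █ · · · · ·
    · · · · · █ █ █ · · · ·
    · · · · · · · █ · · · ·
    · · · · · · · · · · · ·

Answer: 12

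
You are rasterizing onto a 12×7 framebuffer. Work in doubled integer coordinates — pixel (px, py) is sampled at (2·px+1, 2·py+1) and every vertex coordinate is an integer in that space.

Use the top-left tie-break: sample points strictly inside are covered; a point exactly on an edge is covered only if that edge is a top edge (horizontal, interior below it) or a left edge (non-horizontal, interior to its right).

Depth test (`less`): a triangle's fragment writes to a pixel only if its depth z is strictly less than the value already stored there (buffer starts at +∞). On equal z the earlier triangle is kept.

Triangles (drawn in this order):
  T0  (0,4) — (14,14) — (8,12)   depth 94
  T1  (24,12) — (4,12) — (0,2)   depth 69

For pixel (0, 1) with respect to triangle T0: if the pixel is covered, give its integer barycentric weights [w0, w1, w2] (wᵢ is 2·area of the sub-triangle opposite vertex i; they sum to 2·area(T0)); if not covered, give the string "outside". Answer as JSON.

T0:
  2·area = 32
  edge (0, 4)→(14, 14): d=(14,10) right/bottom  bias=-1
  edge (14, 14)→(8, 12): d=(-6,-2) top-left  bias=+0
  edge (8, 12)→(0, 4): d=(-8,-8) top-left  bias=+0
    (0,2)@(1, 5): e=[4,28,0] → #  [on edge]
    (1,2)@(3, 5): e=[-16,32,16] → ·
    (0,3)@(1, 7): e=[32,16,-16] → ·
    (1,3)@(3, 7): e=[12,20,0] → #  [on edge]
    (2,3)@(5, 7): e=[-8,24,16] → ·
    (1,4)@(3, 9): e=[40,8,-16] → ·
    (2,4)@(5, 9): e=[20,12,0] → #  [on edge]
    (3,4)@(7, 9): e=[0,16,16] → ·  [on edge]
    (2,5)@(5, 11): e=[48,0,-16] → ·  [on edge]
    (3,5)@(7, 11): e=[28,4,0] → #  [on edge]
    (4,5)@(9, 11): e=[8,8,16] → #
    (5,5)@(11, 11): e=[-12,12,32] → ·
    (4,6)@(9, 13): e=[36,-4,0] → ·  [on edge]
    (5,6)@(11, 13): e=[16,0,16] → #  [on edge]
  covered (6 px):
    · · · · · · · · · · · ·
    · · · · · · · · · · · ·
    # · · · · · · · · · · ·
    · # · · · · · · · · · ·
    · · # · · · · · · · · ·
    · · · # # · · · · · · ·
    · · · · · # · · · · · ·
T1:
  2·area = 200
  edge (24, 12)→(4, 12): d=(-20,0) right/bottom  bias=-1
  edge (4, 12)→(0, 2): d=(-4,-10) top-left  bias=+0
  edge (0, 2)→(24, 12): d=(24,10) right/bottom  bias=-1
    (0,1)@(1, 3): e=[180,6,14] → #
    (1,1)@(3, 3): e=[180,26,-6] → ·
    (0,2)@(1, 5): e=[140,-2,62] → ·
    (1,2)@(3, 5): e=[140,18,42] → #
    (2,2)@(5, 5): e=[140,38,22] → #
    (3,2)@(7, 5): e=[140,58,2] → #
    (4,2)@(9, 5): e=[140,78,-18] → ·
    (1,3)@(3, 7): e=[100,10,90] → #
    (4,3)@(9, 7): e=[100,70,30] → #
    (5,3)@(11, 7): e=[100,90,10] → #
    (6,3)@(13, 7): e=[100,110,-10] → ·
    (1,4)@(3, 9): e=[60,2,138] → #
  covered (25 px):
    · · · · · · · · · · · ·
    # · · · · · · · · · · ·
    · # # # · · · · · · · ·
    · # # # # # · · · · · ·
    · # # # # # # # · · · ·
    · · # # # # # # # # # ·
    · · · · · · · · · · · ·

Answer: "outside"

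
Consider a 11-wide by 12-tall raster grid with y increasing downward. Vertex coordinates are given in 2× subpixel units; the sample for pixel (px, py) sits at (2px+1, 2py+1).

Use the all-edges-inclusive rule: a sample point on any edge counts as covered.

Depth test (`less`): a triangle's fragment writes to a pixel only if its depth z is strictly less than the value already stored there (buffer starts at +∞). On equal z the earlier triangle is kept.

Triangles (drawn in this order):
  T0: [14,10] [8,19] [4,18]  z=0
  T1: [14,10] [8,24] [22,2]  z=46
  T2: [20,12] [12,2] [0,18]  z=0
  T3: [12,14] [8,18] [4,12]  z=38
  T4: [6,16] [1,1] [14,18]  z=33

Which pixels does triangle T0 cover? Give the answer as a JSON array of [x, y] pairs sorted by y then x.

T0:
  2·area = 42
  edge (14, 10)→(8, 19): d=(-6,9) inclusive
  edge (8, 19)→(4, 18): d=(-4,-1) inclusive
  edge (4, 18)→(14, 10): d=(10,-8) inclusive
    (6,5)@(13, 11): e=[3,37,2] → █
    (7,5)@(15, 11): e=[-15,39,18] → ·
    (5,6)@(11, 13): e=[9,27,6] → █
    (6,6)@(13, 13): e=[-9,29,22] → ·
    (4,7)@(9, 15): e=[15,17,10] → █
    (5,7)@(11, 15): e=[-3,19,26] → ·
    (3,8)@(7, 17): e=[21,7,14] → █
    (5,8)@(11, 17): e=[-15,11,46] → ·
    (3,9)@(7, 19): e=[9,-1,34] → ·
    (4,9)@(9, 19): e=[-9,1,50] → ·
  covered (5 px):
    · · · · · · · · · · ·
    · · · · · · · · · · ·
    · · · · · · · · · · ·
    · · · · · · · · · · ·
    · · · · · · · · · · ·
    · · · · · · █ · · · ·
    · · · · · █ · · · · ·
    · · · · █ · · · · · ·
    · · · █ █ · · · · · ·
    · · · · · · · · · · ·
    · · · · · · · · · · ·
    · · · · · · · · · · ·
T1:
  2·area = 64  (B↔C swapped to make it positive)
  edge (14, 10)→(22, 2): d=(8,-8) inclusive
  edge (22, 2)→(8, 24): d=(-14,22) inclusive
  edge (8, 24)→(14, 10): d=(6,-14) inclusive
    (8,1)@(17, 3): e=[-32,96,0] → ·  [on edge]
    (10,1)@(21, 3): e=[0,8,56] → █  [on edge]
    (9,2)@(19, 5): e=[0,24,40] → █  [on edge]
    (10,2)@(21, 5): e=[16,-20,68] → ·
    (8,3)@(17, 7): e=[0,40,24] → █  [on edge]
    (9,3)@(19, 7): e=[16,-4,52] → ·
    (7,4)@(15, 9): e=[0,56,8] → █  [on edge]
    (9,4)@(19, 9): e=[32,-32,64] → ·
    (6,5)@(13, 11): e=[0,72,-8] → ·  [on edge]
    (7,5)@(15, 11): e=[16,28,20] → █
    (8,5)@(17, 11): e=[32,-16,48] → ·
    (5,6)@(11, 13): e=[0,88,-24] → ·  [on edge]
    (7,6)@(15, 13): e=[32,0,32] → █  [on edge]
    (4,7)@(9, 15): e=[0,104,-40] → ·  [on edge]
    (3,8)@(7, 17): e=[0,120,-56] → ·  [on edge]
    (5,8)@(11, 17): e=[32,32,0] → █  [on edge]
    (2,9)@(5, 19): e=[0,136,-72] → ·  [on edge]
    (1,10)@(3, 21): e=[0,152,-88] → ·  [on edge]
    (0,11)@(1, 23): e=[0,168,-104] → ·  [on edge]
  covered (11 px):
    · · · · · · · · · · ·
    · · · · · · · · · · █
    · · · · · · · · · █ ·
    · · · · · · · · █ · ·
    · · · · · · · █ █ · ·
    · · · · · · · █ · · ·
    · · · · · · █ █ · · ·
    · · · · · · █ · · · ·
    · · · · · █ · · · · ·
    · · · · · █ · · · · ·
    · · · · · · · · · · ·
    · · · · · · · · · · ·
T2:
  2·area = 248  (B↔C swapped to make it positive)
  edge (20, 12)→(0, 18): d=(-20,6) inclusive
  edge (0, 18)→(12, 2): d=(12,-16) inclusive
  edge (12, 2)→(20, 12): d=(8,10) inclusive
    (5,2)@(11, 5): e=[194,20,34] → █
    (6,2)@(13, 5): e=[182,52,14] → █
    (7,2)@(15, 5): e=[170,84,-6] → ·
    (4,3)@(9, 7): e=[166,12,70] → █
    (7,3)@(15, 7): e=[130,108,10] → █
    (8,3)@(17, 7): e=[118,140,-10] → ·
    (3,4)@(7, 9): e=[138,4,106] → █
    (8,4)@(17, 9): e=[78,164,6] → █
    (9,4)@(19, 9): e=[66,196,-14] → ·
    (3,5)@(7, 11): e=[98,28,122] → █
    (9,5)@(19, 11): e=[26,220,2] → █
    (10,5)@(21, 11): e=[14,252,-18] → ·
  covered (31 px):
    · · · · · · · · · · ·
    · · · · · · · · · · ·
    · · · · · █ █ · · · ·
    · · · · █ █ █ █ · · ·
    · · · █ █ █ █ █ █ · ·
    · · · █ █ █ █ █ █ █ ·
    · · █ █ █ █ █ █ · · ·
    · █ █ █ █ · · · · · ·
    █ █ · · · · · · · · ·
    · · · · · · · · · · ·
    · · · · · · · · · · ·
    · · · · · · · · · · ·
T3:
  2·area = 40
  edge (12, 14)→(8, 18): d=(-4,4) inclusive
  edge (8, 18)→(4, 12): d=(-4,-6) inclusive
  edge (4, 12)→(12, 14): d=(8,2) inclusive
    (10,2)@(21, 5): e=[0,130,-90] → ·  [on edge]
    (9,3)@(19, 7): e=[0,110,-70] → ·  [on edge]
    (8,4)@(17, 9): e=[0,90,-50] → ·  [on edge]
    (7,5)@(15, 11): e=[0,70,-30] → ·  [on edge]
    (2,6)@(5, 13): e=[32,2,6] → █
    (3,6)@(7, 13): e=[24,14,2] → █
    (4,6)@(9, 13): e=[16,26,-2] → ·
    (6,6)@(13, 13): e=[0,50,-10] → ·  [on edge]
    (2,7)@(5, 15): e=[24,-6,22] → ·
    (3,7)@(7, 15): e=[16,6,18] → █
    (4,7)@(9, 15): e=[8,18,14] → █
    (5,7)@(11, 15): e=[0,30,10] → █  [on edge]
    (4,8)@(9, 17): e=[0,10,30] → █  [on edge]
    (3,9)@(7, 19): e=[0,-10,50] → ·  [on edge]
    (2,10)@(5, 21): e=[0,-30,70] → ·  [on edge]
    (1,11)@(3, 23): e=[0,-50,90] → ·  [on edge]
  covered (6 px):
    · · · · · · · · · · ·
    · · · · · · · · · · ·
    · · · · · · · · · · ·
    · · · · · · · · · · ·
    · · · · · · · · · · ·
    · · · · · · · · · · ·
    · · █ █ · · · · · · ·
    · · · █ █ █ · · · · ·
    · · · · █ · · · · · ·
    · · · · · · · · · · ·
    · · · · · · · · · · ·
    · · · · · · · · · · ·
T4:
  2·area = 110
  edge (6, 16)→(1, 1): d=(-5,-15) inclusive
  edge (1, 1)→(14, 18): d=(13,17) inclusive
  edge (14, 18)→(6, 16): d=(-8,-2) inclusive
    (0,0)@(1, 1): e=[0,0,110] → █  [on edge]
    (1,0)@(3, 1): e=[30,-34,114] → ·
    (0,1)@(1, 3): e=[-10,26,94] → ·
    (1,2)@(3, 5): e=[10,18,82] → █
    (2,2)@(5, 5): e=[40,-16,86] → ·
    (1,3)@(3, 7): e=[0,44,66] → █  [on edge]
    (2,3)@(5, 7): e=[30,10,70] → █
    (3,3)@(7, 7): e=[60,-24,74] → ·
    (1,4)@(3, 9): e=[-10,70,50] → ·
    (2,4)@(5, 9): e=[20,36,54] → █
    (3,4)@(7, 9): e=[50,2,58] → █
    (4,4)@(9, 9): e=[80,-32,62] → ·
    (2,6)@(5, 13): e=[0,88,22] → █  [on edge]
    (3,9)@(7, 19): e=[0,132,-22] → ·  [on edge]
  covered (16 px):
    █ · · · · · · · · · ·
    · · · · · · · · · · ·
    · █ · · · · · · · · ·
    · █ █ · · · · · · · ·
    · · █ █ · · · · · · ·
    · · █ █ · · · · · · ·
    · · █ █ █ · · · · · ·
    · · · █ █ █ · · · · ·
    · · · · · █ █ · · · ·
    · · · · · · · · · · ·
    · · · · · · · · · · ·
    · · · · · · · · · · ·

Result: [[6,5],[5,6],[4,7],[3,8],[4,8]]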